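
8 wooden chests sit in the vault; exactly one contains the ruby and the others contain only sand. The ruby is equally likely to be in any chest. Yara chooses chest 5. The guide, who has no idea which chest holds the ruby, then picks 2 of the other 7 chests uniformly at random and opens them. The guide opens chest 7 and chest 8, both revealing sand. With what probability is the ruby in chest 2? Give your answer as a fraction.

Apply Bayes' rule, conditioning on where the ruby actually is.
If it is in any of chests 1, 2, 3, 4, 5, and 6 (prior 1/8 each): the guide picks exactly this set with probability 1/21 regardless, and none is the prize; weight (1/8)·(1/21) = 1/168 each.
If it is in either of chests 7 and 8 (prior 1/8 each): that chest was opened and seen not to hold the prize — ruled out; weight (1/8)·0 = 0 each.
The weights sum to 1/28.
So P(the ruby in chest 2 | the guide opened chest 7 and chest 8) = (1/168) / (1/28) = 1/6.

1/6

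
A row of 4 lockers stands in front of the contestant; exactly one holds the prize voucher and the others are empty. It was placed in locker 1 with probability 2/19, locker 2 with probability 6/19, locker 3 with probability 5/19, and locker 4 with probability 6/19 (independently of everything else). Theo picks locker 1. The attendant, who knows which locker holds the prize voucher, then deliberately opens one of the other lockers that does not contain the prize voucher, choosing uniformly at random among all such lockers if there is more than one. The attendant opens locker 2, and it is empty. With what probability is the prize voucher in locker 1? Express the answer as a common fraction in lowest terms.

4/37

Apply Bayes' rule, conditioning on where the prize voucher actually is.
If it is in locker 1 (prior 2/19): the attendant has 3 equally likely choices, so probability 1/3; weight (2/19)·(1/3) = 2/57.
If it is in locker 2 (prior 6/19): the attendant opened locker 2, so this case is ruled out; weight (6/19)·0 = 0.
If it is in locker 3 (prior 5/19): the attendant has 2 equally likely choices, so probability 1/2; weight (5/19)·(1/2) = 5/38.
If it is in locker 4 (prior 6/19): the attendant has 2 equally likely choices, so probability 1/2; weight (6/19)·(1/2) = 3/19.
The weights sum to 37/114.
So P(the prize voucher in locker 1 | the attendant opened locker 2) = (2/57) / (37/114) = 4/37.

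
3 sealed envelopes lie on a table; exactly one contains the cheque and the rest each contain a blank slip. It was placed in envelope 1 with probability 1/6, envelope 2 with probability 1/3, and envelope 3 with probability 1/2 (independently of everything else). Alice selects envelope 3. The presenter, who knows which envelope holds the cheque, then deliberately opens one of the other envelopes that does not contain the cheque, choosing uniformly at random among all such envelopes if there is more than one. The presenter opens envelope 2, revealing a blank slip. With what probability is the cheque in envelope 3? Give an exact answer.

3/5

Consider each possible location of the cheque in turn.
If it is in envelope 1 (prior 1/6): the presenter has no choice, probability 1; weight (1/6)·1 = 1/6.
If it is in envelope 2 (prior 1/3): the presenter opened envelope 2, so this case is ruled out; weight (1/3)·0 = 0.
If it is in envelope 3 (prior 1/2): the presenter has 2 equally likely choices, so probability 1/2; weight (1/2)·(1/2) = 1/4.
The weights sum to 5/12.
So P(the cheque in envelope 3 | the presenter opened envelope 2) = (1/4) / (5/12) = 3/5.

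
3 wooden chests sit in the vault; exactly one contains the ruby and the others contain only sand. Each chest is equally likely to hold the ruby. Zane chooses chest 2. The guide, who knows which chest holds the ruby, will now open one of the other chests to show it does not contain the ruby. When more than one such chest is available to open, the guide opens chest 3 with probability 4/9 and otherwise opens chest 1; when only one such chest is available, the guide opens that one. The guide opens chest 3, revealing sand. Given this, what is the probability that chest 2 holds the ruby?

4/13

Condition on the true location of the ruby.
If it is in chest 1 (prior 1/3): only chest 3 is available, probability 1; weight (1/3)·1 = 1/3.
If it is in chest 2 (prior 1/3): chest 3 is available, opened with probability 4/9; weight (1/3)·(4/9) = 4/27.
If it is in chest 3 (prior 1/3): the guide opened chest 3, so this case is ruled out; weight (1/3)·0 = 0.
The weights sum to 13/27.
So P(the ruby in chest 2 | the guide opened chest 3) = (4/27) / (13/27) = 4/13.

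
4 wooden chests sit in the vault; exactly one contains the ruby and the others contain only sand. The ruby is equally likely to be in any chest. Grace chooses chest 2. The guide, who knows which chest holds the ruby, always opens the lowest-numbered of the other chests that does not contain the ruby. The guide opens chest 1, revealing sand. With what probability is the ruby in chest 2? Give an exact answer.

1/3

Consider each possible location of the ruby in turn.
If it is in chest 1 (prior 1/4): the guide opened chest 1, so this case is ruled out; weight (1/4)·0 = 0.
If it is in any of chests 2, 3, and 4 (prior 1/4 each): chest 1 is the lowest-numbered option available, probability 1; weight (1/4)·1 = 1/4 each.
The weights sum to 3/4.
So P(the ruby in chest 2 | the guide opened chest 1) = (1/4) / (3/4) = 1/3.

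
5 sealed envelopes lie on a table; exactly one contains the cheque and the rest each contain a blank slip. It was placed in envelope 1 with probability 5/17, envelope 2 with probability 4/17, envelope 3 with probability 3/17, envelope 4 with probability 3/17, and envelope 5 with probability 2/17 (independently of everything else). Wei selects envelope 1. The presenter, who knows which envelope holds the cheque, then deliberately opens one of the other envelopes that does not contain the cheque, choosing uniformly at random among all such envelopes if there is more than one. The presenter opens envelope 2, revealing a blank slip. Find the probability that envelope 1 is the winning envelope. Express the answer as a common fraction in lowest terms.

Condition on the true location of the cheque.
If it is in envelope 1 (prior 5/17): the presenter has 4 equally likely choices, so probability 1/4; weight (5/17)·(1/4) = 5/68.
If it is in envelope 2 (prior 4/17): the presenter opened envelope 2, so this case is ruled out; weight (4/17)·0 = 0.
If it is in either of envelopes 3 and 4 (prior 3/17 each): the presenter has 3 equally likely choices, so probability 1/3; weight (3/17)·(1/3) = 1/17 each.
If it is in envelope 5 (prior 2/17): the presenter has 3 equally likely choices, so probability 1/3; weight (2/17)·(1/3) = 2/51.
The weights sum to 47/204.
So P(the cheque in envelope 1 | the presenter opened envelope 2) = (5/68) / (47/204) = 15/47.

15/47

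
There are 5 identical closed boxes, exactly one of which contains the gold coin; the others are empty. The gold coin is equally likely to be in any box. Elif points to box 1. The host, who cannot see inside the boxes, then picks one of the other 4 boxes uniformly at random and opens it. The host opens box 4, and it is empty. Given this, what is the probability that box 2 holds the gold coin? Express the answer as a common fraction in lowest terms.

1/4

Consider each possible location of the gold coin in turn.
If it is in any of boxes 1, 2, 3, and 5 (prior 1/5 each): the host picks box 4 with probability 1/4 regardless, and it is not the prize; weight (1/5)·(1/4) = 1/20 each.
If it is in box 4 (prior 1/5): the host opened box 4, so this case is ruled out; weight (1/5)·0 = 0.
The weights sum to 1/5.
So P(the gold coin in box 2 | the host opened box 4) = (1/20) / (1/5) = 1/4.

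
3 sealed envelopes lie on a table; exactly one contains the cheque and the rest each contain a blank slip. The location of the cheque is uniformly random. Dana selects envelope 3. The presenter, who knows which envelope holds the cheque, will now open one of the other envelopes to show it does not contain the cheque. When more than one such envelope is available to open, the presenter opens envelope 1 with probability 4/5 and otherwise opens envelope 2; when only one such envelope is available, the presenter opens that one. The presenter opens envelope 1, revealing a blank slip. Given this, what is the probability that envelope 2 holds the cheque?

5/9

Consider each possible location of the cheque in turn.
If it is in envelope 1 (prior 1/3): the presenter opened envelope 1, so this case is ruled out; weight (1/3)·0 = 0.
If it is in envelope 2 (prior 1/3): only envelope 1 is available, probability 1; weight (1/3)·1 = 1/3.
If it is in envelope 3 (prior 1/3): envelope 1 is available, opened with probability 4/5; weight (1/3)·(4/5) = 4/15.
The weights sum to 3/5.
So P(the cheque in envelope 2 | the presenter opened envelope 1) = (1/3) / (3/5) = 5/9.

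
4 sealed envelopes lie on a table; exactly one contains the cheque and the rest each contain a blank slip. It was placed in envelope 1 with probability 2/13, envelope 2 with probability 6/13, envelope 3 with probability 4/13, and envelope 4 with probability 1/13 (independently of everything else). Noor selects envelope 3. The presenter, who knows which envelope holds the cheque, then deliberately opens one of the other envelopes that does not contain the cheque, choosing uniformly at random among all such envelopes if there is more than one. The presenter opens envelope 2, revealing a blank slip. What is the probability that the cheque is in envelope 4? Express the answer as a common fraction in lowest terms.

Consider each possible location of the cheque in turn.
If it is in envelope 1 (prior 2/13): the presenter has 2 equally likely choices, so probability 1/2; weight (2/13)·(1/2) = 1/13.
If it is in envelope 2 (prior 6/13): the presenter opened envelope 2, so this case is ruled out; weight (6/13)·0 = 0.
If it is in envelope 3 (prior 4/13): the presenter has 3 equally likely choices, so probability 1/3; weight (4/13)·(1/3) = 4/39.
If it is in envelope 4 (prior 1/13): the presenter has 2 equally likely choices, so probability 1/2; weight (1/13)·(1/2) = 1/26.
The weights sum to 17/78.
So P(the cheque in envelope 4 | the presenter opened envelope 2) = (1/26) / (17/78) = 3/17.

3/17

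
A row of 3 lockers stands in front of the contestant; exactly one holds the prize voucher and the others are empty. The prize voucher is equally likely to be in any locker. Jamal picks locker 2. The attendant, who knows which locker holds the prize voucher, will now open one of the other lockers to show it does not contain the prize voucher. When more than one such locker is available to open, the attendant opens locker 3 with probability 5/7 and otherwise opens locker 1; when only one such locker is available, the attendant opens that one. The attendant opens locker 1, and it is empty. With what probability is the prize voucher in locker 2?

Consider each possible location of the prize voucher in turn.
If it is in locker 1 (prior 1/3): the attendant opened locker 1, so this case is ruled out; weight (1/3)·0 = 0.
If it is in locker 2 (prior 1/3): locker 3 is available but not opened, probability 2/7; weight (1/3)·(2/7) = 2/21.
If it is in locker 3 (prior 1/3): only locker 1 is available, probability 1; weight (1/3)·1 = 1/3.
The weights sum to 3/7.
So P(the prize voucher in locker 2 | the attendant opened locker 1) = (2/21) / (3/7) = 2/9.

2/9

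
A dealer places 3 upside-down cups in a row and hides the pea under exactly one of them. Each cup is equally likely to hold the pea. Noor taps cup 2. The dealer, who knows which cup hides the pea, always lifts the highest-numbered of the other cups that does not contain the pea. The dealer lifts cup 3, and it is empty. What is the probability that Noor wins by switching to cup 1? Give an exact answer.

Apply Bayes' rule, conditioning on where the pea actually is.
If it is under either of cups 1 and 2 (prior 1/3 each): cup 3 is the highest-numbered option available, probability 1; weight (1/3)·1 = 1/3 each.
If it is under cup 3 (prior 1/3): the dealer opened cup 3, so this case is ruled out; weight (1/3)·0 = 0.
The weights sum to 2/3.
So P(the pea under cup 1 | the dealer opened cup 3) = (1/3) / (2/3) = 1/2.

1/2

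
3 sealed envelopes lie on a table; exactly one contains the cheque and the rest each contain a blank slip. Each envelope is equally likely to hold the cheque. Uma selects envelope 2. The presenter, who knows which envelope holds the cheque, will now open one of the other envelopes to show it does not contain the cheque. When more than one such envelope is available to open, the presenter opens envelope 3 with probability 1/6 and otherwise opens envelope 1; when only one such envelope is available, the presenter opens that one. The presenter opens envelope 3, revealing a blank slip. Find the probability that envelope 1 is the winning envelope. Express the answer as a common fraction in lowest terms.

Apply Bayes' rule, conditioning on where the cheque actually is.
If it is in envelope 1 (prior 1/3): only envelope 3 is available, probability 1; weight (1/3)·1 = 1/3.
If it is in envelope 2 (prior 1/3): envelope 3 is available, opened with probability 1/6; weight (1/3)·(1/6) = 1/18.
If it is in envelope 3 (prior 1/3): the presenter opened envelope 3, so this case is ruled out; weight (1/3)·0 = 0.
The weights sum to 7/18.
So P(the cheque in envelope 1 | the presenter opened envelope 3) = (1/3) / (7/18) = 6/7.

6/7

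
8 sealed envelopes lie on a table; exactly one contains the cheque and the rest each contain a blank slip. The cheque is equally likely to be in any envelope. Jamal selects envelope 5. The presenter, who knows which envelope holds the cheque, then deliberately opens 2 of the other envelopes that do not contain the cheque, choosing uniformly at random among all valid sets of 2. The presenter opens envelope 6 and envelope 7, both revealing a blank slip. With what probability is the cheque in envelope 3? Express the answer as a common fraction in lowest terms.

7/40

Condition on the true location of the cheque.
If it is in any of envelopes 1, 2, 3, 4, and 8 (prior 1/8 each): the presenter has 15 equally likely choices, so probability 1/15; weight (1/8)·(1/15) = 1/120 each.
If it is in envelope 5 (prior 1/8): the presenter has 21 equally likely choices, so probability 1/21; weight (1/8)·(1/21) = 1/168.
If it is in either of envelopes 6 and 7 (prior 1/8 each): that envelope was opened and seen not to hold the prize — ruled out; weight (1/8)·0 = 0 each.
The weights sum to 1/21.
So P(the cheque in envelope 3 | the presenter opened envelope 6 and envelope 7) = (1/120) / (1/21) = 7/40.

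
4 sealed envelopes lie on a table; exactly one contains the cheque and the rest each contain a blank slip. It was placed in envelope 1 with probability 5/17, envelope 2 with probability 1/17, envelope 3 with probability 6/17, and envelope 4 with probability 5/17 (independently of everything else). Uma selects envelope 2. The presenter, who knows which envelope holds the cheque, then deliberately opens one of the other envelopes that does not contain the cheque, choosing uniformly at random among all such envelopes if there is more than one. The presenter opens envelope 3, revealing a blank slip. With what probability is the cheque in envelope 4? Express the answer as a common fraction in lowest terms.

15/32

Condition on the true location of the cheque.
If it is in either of envelopes 1 and 4 (prior 5/17 each): the presenter has 2 equally likely choices, so probability 1/2; weight (5/17)·(1/2) = 5/34 each.
If it is in envelope 2 (prior 1/17): the presenter has 3 equally likely choices, so probability 1/3; weight (1/17)·(1/3) = 1/51.
If it is in envelope 3 (prior 6/17): the presenter opened envelope 3, so this case is ruled out; weight (6/17)·0 = 0.
The weights sum to 16/51.
So P(the cheque in envelope 4 | the presenter opened envelope 3) = (5/34) / (16/51) = 15/32.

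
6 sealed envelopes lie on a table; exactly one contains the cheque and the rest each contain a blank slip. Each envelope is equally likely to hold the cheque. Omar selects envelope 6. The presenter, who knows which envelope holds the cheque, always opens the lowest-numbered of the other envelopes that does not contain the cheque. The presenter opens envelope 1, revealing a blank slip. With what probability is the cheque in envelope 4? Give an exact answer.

Consider each possible location of the cheque in turn.
If it is in envelope 1 (prior 1/6): the presenter opened envelope 1, so this case is ruled out; weight (1/6)·0 = 0.
If it is in any of envelopes 2, 3, 4, 5, and 6 (prior 1/6 each): envelope 1 is the lowest-numbered option available, probability 1; weight (1/6)·1 = 1/6 each.
The weights sum to 5/6.
So P(the cheque in envelope 4 | the presenter opened envelope 1) = (1/6) / (5/6) = 1/5.

1/5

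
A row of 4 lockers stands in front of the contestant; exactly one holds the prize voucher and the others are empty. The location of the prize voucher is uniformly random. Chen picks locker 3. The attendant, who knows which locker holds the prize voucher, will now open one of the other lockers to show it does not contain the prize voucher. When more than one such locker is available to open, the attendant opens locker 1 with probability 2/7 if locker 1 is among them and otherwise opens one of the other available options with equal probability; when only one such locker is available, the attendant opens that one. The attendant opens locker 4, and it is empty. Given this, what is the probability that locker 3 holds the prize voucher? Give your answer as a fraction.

Consider each possible location of the prize voucher in turn.
If it is in locker 1 (prior 1/4): locker 1 holds the prize so is unavailable; the attendant chooses uniformly among the 2 others, probability 1/2; weight (1/4)·(1/2) = 1/8.
If it is in locker 2 (prior 1/4): locker 1 is available but not opened, probability 5/7; weight (1/4)·(5/7) = 5/28.
If it is in locker 3 (prior 1/4): locker 1 is available but not opened; locker 4 gets probability (1 − 2/7)/2 = 5/14; weight (1/4)·(5/14) = 5/56.
If it is in locker 4 (prior 1/4): the attendant opened locker 4, so this case is ruled out; weight (1/4)·0 = 0.
The weights sum to 11/28.
So P(the prize voucher in locker 3 | the attendant opened locker 4) = (5/56) / (11/28) = 5/22.

5/22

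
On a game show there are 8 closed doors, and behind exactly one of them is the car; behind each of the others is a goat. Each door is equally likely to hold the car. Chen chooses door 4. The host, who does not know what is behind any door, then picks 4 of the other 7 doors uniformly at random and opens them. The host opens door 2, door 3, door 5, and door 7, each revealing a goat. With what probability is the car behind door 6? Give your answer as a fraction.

1/4

Apply Bayes' rule, conditioning on where the car actually is.
If it is behind any of doors 1, 4, 6, and 8 (prior 1/8 each): the host picks exactly this set with probability 1/35 regardless, and none is the prize; weight (1/8)·(1/35) = 1/280 each.
If it is behind any of doors 2, 3, 5, and 7 (prior 1/8 each): that door was opened and seen not to hold the prize — ruled out; weight (1/8)·0 = 0 each.
The weights sum to 1/70.
So P(the car behind door 6 | the host opened door 2, door 3, door 5, and door 7) = (1/280) / (1/70) = 1/4.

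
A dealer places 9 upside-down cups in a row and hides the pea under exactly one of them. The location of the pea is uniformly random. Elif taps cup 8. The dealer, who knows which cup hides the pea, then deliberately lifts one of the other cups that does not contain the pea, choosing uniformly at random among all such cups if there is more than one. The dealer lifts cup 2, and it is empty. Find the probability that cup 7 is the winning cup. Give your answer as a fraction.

8/63

Condition on the true location of the pea.
If it is under any of cups 1, 3, 4, 5, 6, 7, and 9 (prior 1/9 each): the dealer has 7 equally likely choices, so probability 1/7; weight (1/9)·(1/7) = 1/63 each.
If it is under cup 2 (prior 1/9): the dealer opened cup 2, so this case is ruled out; weight (1/9)·0 = 0.
If it is under cup 8 (prior 1/9): the dealer has 8 equally likely choices, so probability 1/8; weight (1/9)·(1/8) = 1/72.
The weights sum to 1/8.
So P(the pea under cup 7 | the dealer opened cup 2) = (1/63) / (1/8) = 8/63.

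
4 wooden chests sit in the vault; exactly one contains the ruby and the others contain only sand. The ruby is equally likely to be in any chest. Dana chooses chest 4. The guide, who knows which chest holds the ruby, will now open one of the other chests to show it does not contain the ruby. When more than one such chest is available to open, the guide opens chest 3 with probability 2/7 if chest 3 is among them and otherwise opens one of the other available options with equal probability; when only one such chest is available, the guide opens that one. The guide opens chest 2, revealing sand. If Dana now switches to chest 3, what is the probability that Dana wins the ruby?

Apply Bayes' rule, conditioning on where the ruby actually is.
If it is in chest 1 (prior 1/4): chest 3 is available but not opened, probability 5/7; weight (1/4)·(5/7) = 5/28.
If it is in chest 2 (prior 1/4): the guide opened chest 2, so this case is ruled out; weight (1/4)·0 = 0.
If it is in chest 3 (prior 1/4): chest 3 holds the prize so is unavailable; the guide chooses uniformly among the 2 others, probability 1/2; weight (1/4)·(1/2) = 1/8.
If it is in chest 4 (prior 1/4): chest 3 is available but not opened; chest 2 gets probability (1 − 2/7)/2 = 5/14; weight (1/4)·(5/14) = 5/56.
The weights sum to 11/28.
So P(the ruby in chest 3 | the guide opened chest 2) = (1/8) / (11/28) = 7/22.

7/22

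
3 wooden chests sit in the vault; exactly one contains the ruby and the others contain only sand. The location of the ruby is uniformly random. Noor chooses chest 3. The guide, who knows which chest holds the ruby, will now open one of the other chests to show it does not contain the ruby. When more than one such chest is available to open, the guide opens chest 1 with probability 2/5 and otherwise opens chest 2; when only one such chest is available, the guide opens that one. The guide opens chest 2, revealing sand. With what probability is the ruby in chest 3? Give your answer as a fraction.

Apply Bayes' rule, conditioning on where the ruby actually is.
If it is in chest 1 (prior 1/3): only chest 2 is available, probability 1; weight (1/3)·1 = 1/3.
If it is in chest 2 (prior 1/3): the guide opened chest 2, so this case is ruled out; weight (1/3)·0 = 0.
If it is in chest 3 (prior 1/3): chest 1 is available but not opened, probability 3/5; weight (1/3)·(3/5) = 1/5.
The weights sum to 8/15.
So P(the ruby in chest 3 | the guide opened chest 2) = (1/5) / (8/15) = 3/8.

3/8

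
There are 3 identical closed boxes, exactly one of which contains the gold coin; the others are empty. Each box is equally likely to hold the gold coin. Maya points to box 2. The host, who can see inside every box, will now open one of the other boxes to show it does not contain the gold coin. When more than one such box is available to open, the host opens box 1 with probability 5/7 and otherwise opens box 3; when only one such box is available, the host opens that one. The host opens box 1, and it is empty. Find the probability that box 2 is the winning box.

Condition on the true location of the gold coin.
If it is in box 1 (prior 1/3): the host opened box 1, so this case is ruled out; weight (1/3)·0 = 0.
If it is in box 2 (prior 1/3): box 1 is available, opened with probability 5/7; weight (1/3)·(5/7) = 5/21.
If it is in box 3 (prior 1/3): only box 1 is available, probability 1; weight (1/3)·1 = 1/3.
The weights sum to 4/7.
So P(the gold coin in box 2 | the host opened box 1) = (5/21) / (4/7) = 5/12.

5/12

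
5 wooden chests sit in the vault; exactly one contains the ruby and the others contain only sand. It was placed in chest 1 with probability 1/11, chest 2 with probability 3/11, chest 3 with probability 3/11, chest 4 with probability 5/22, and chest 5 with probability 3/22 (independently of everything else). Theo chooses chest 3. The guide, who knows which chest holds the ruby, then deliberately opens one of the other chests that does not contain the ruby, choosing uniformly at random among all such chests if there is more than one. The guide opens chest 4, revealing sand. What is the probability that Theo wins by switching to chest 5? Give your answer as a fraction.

6/31

Apply Bayes' rule, conditioning on where the ruby actually is.
If it is in chest 1 (prior 1/11): the guide has 3 equally likely choices, so probability 1/3; weight (1/11)·(1/3) = 1/33.
If it is in chest 2 (prior 3/11): the guide has 3 equally likely choices, so probability 1/3; weight (3/11)·(1/3) = 1/11.
If it is in chest 3 (prior 3/11): the guide has 4 equally likely choices, so probability 1/4; weight (3/11)·(1/4) = 3/44.
If it is in chest 4 (prior 5/22): the guide opened chest 4, so this case is ruled out; weight (5/22)·0 = 0.
If it is in chest 5 (prior 3/22): the guide has 3 equally likely choices, so probability 1/3; weight (3/22)·(1/3) = 1/22.
The weights sum to 31/132.
So P(the ruby in chest 5 | the guide opened chest 4) = (1/22) / (31/132) = 6/31.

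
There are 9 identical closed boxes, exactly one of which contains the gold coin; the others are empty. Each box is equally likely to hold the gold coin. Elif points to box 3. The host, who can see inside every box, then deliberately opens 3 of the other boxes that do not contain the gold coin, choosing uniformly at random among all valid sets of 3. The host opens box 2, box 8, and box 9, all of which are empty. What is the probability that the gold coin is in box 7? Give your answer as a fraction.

Apply Bayes' rule, conditioning on where the gold coin actually is.
If it is in any of boxes 1, 4, 5, 6, and 7 (prior 1/9 each): the host has 35 equally likely choices, so probability 1/35; weight (1/9)·(1/35) = 1/315 each.
If it is in any of boxes 2, 8, and 9 (prior 1/9 each): that box was opened and seen not to hold the prize — ruled out; weight (1/9)·0 = 0 each.
If it is in box 3 (prior 1/9): the host has 56 equally likely choices, so probability 1/56; weight (1/9)·(1/56) = 1/504.
The weights sum to 1/56.
So P(the gold coin in box 7 | the host opened box 2, box 8, and box 9) = (1/315) / (1/56) = 8/45.

8/45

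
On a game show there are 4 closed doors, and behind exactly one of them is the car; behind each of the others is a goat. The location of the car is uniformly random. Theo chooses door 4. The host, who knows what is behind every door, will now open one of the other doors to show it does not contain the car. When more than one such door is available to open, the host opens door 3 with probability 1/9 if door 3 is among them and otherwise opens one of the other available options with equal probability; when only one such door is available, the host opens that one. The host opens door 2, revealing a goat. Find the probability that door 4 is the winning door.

Apply Bayes' rule, conditioning on where the car actually is.
If it is behind door 1 (prior 1/4): door 3 is available but not opened, probability 8/9; weight (1/4)·(8/9) = 2/9.
If it is behind door 2 (prior 1/4): the host opened door 2, so this case is ruled out; weight (1/4)·0 = 0.
If it is behind door 3 (prior 1/4): door 3 holds the prize so is unavailable; the host chooses uniformly among the 2 others, probability 1/2; weight (1/4)·(1/2) = 1/8.
If it is behind door 4 (prior 1/4): door 3 is available but not opened; door 2 gets probability (1 − 1/9)/2 = 4/9; weight (1/4)·(4/9) = 1/9.
The weights sum to 11/24.
So P(the car behind door 4 | the host opened door 2) = (1/9) / (11/24) = 8/33.

8/33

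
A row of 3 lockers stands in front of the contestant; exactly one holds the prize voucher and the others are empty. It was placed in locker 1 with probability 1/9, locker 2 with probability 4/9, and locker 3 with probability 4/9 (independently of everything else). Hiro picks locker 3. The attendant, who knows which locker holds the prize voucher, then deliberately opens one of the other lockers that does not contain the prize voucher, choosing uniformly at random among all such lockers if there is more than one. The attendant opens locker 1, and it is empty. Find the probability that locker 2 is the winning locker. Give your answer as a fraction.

Consider each possible location of the prize voucher in turn.
If it is in locker 1 (prior 1/9): the attendant opened locker 1, so this case is ruled out; weight (1/9)·0 = 0.
If it is in locker 2 (prior 4/9): the attendant has no choice, probability 1; weight (4/9)·1 = 4/9.
If it is in locker 3 (prior 4/9): the attendant has 2 equally likely choices, so probability 1/2; weight (4/9)·(1/2) = 2/9.
The weights sum to 2/3.
So P(the prize voucher in locker 2 | the attendant opened locker 1) = (4/9) / (2/3) = 2/3.

2/3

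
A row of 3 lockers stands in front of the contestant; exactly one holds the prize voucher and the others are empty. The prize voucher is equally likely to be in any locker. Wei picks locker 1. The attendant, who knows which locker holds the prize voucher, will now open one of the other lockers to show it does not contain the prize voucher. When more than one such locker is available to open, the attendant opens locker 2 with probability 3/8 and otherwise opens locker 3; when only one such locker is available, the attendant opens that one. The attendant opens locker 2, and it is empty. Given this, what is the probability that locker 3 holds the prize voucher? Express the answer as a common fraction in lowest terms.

Condition on the true location of the prize voucher.
If it is in locker 1 (prior 1/3): locker 2 is available, opened with probability 3/8; weight (1/3)·(3/8) = 1/8.
If it is in locker 2 (prior 1/3): the attendant opened locker 2, so this case is ruled out; weight (1/3)·0 = 0.
If it is in locker 3 (prior 1/3): only locker 2 is available, probability 1; weight (1/3)·1 = 1/3.
The weights sum to 11/24.
So P(the prize voucher in locker 3 | the attendant opened locker 2) = (1/3) / (11/24) = 8/11.

8/11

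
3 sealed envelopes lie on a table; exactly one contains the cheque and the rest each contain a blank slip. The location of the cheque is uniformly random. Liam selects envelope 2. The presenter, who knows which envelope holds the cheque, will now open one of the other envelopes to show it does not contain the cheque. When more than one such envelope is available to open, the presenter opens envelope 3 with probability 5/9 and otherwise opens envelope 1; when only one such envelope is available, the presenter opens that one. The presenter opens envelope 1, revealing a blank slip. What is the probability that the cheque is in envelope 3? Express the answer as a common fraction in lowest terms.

9/13

Condition on the true location of the cheque.
If it is in envelope 1 (prior 1/3): the presenter opened envelope 1, so this case is ruled out; weight (1/3)·0 = 0.
If it is in envelope 2 (prior 1/3): envelope 3 is available but not opened, probability 4/9; weight (1/3)·(4/9) = 4/27.
If it is in envelope 3 (prior 1/3): only envelope 1 is available, probability 1; weight (1/3)·1 = 1/3.
The weights sum to 13/27.
So P(the cheque in envelope 3 | the presenter opened envelope 1) = (1/3) / (13/27) = 9/13.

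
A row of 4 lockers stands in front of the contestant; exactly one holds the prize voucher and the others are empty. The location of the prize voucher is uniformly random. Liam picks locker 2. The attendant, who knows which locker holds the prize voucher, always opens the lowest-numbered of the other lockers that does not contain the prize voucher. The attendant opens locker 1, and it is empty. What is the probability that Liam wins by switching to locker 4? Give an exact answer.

Apply Bayes' rule, conditioning on where the prize voucher actually is.
If it is in locker 1 (prior 1/4): the attendant opened locker 1, so this case is ruled out; weight (1/4)·0 = 0.
If it is in any of lockers 2, 3, and 4 (prior 1/4 each): locker 1 is the lowest-numbered option available, probability 1; weight (1/4)·1 = 1/4 each.
The weights sum to 3/4.
So P(the prize voucher in locker 4 | the attendant opened locker 1) = (1/4) / (3/4) = 1/3.

1/3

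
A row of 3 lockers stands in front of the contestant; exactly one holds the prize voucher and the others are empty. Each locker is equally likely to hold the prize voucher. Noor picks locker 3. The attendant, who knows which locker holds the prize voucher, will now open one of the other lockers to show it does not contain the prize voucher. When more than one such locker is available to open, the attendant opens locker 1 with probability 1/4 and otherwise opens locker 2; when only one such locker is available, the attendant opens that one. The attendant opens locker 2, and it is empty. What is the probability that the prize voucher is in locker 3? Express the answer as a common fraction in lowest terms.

Consider each possible location of the prize voucher in turn.
If it is in locker 1 (prior 1/3): only locker 2 is available, probability 1; weight (1/3)·1 = 1/3.
If it is in locker 2 (prior 1/3): the attendant opened locker 2, so this case is ruled out; weight (1/3)·0 = 0.
If it is in locker 3 (prior 1/3): locker 1 is available but not opened, probability 3/4; weight (1/3)·(3/4) = 1/4.
The weights sum to 7/12.
So P(the prize voucher in locker 3 | the attendant opened locker 2) = (1/4) / (7/12) = 3/7.

3/7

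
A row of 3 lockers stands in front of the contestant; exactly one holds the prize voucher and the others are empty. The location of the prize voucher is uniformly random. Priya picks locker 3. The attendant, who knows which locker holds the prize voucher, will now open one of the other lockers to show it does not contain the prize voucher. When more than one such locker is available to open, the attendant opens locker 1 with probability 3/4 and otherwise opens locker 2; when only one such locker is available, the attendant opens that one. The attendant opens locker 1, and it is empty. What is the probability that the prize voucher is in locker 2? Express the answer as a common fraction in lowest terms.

4/7

Consider each possible location of the prize voucher in turn.
If it is in locker 1 (prior 1/3): the attendant opened locker 1, so this case is ruled out; weight (1/3)·0 = 0.
If it is in locker 2 (prior 1/3): only locker 1 is available, probability 1; weight (1/3)·1 = 1/3.
If it is in locker 3 (prior 1/3): locker 1 is available, opened with probability 3/4; weight (1/3)·(3/4) = 1/4.
The weights sum to 7/12.
So P(the prize voucher in locker 2 | the attendant opened locker 1) = (1/3) / (7/12) = 4/7.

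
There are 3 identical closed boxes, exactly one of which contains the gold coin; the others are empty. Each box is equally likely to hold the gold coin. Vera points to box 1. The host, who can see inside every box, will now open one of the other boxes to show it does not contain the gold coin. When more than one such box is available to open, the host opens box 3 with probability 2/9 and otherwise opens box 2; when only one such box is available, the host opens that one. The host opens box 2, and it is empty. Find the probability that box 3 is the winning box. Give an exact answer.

Consider each possible location of the gold coin in turn.
If it is in box 1 (prior 1/3): box 3 is available but not opened, probability 7/9; weight (1/3)·(7/9) = 7/27.
If it is in box 2 (prior 1/3): the host opened box 2, so this case is ruled out; weight (1/3)·0 = 0.
If it is in box 3 (prior 1/3): only box 2 is available, probability 1; weight (1/3)·1 = 1/3.
The weights sum to 16/27.
So P(the gold coin in box 3 | the host opened box 2) = (1/3) / (16/27) = 9/16.

9/16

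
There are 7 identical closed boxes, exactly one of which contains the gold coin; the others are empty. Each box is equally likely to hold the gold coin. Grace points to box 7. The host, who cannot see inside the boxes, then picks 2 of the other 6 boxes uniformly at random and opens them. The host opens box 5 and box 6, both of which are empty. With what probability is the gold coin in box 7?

1/5

Consider each possible location of the gold coin in turn.
If it is in any of boxes 1, 2, 3, 4, and 7 (prior 1/7 each): the host picks exactly this set with probability 1/15 regardless, and none is the prize; weight (1/7)·(1/15) = 1/105 each.
If it is in either of boxes 5 and 6 (prior 1/7 each): that box was opened and seen not to hold the prize — ruled out; weight (1/7)·0 = 0 each.
The weights sum to 1/21.
So P(the gold coin in box 7 | the host opened box 5 and box 6) = (1/105) / (1/21) = 1/5.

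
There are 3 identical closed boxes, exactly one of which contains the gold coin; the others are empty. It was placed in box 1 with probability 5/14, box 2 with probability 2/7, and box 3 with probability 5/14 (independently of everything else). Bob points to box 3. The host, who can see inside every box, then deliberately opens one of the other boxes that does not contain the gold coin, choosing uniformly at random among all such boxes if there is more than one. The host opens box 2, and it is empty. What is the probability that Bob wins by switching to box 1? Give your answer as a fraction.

2/3

Condition on the true location of the gold coin.
If it is in box 1 (prior 5/14): the host has no choice, probability 1; weight (5/14)·1 = 5/14.
If it is in box 2 (prior 2/7): the host opened box 2, so this case is ruled out; weight (2/7)·0 = 0.
If it is in box 3 (prior 5/14): the host has 2 equally likely choices, so probability 1/2; weight (5/14)·(1/2) = 5/28.
The weights sum to 15/28.
So P(the gold coin in box 1 | the host opened box 2) = (5/14) / (15/28) = 2/3.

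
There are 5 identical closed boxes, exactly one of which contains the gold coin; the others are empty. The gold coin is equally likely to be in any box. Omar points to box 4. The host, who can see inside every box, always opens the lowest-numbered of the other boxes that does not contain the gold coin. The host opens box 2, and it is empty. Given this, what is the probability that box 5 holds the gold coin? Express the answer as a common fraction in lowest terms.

Apply Bayes' rule, conditioning on where the gold coin actually is.
If it is in box 1 (prior 1/5): box 2 is the lowest-numbered option available, probability 1; weight (1/5)·1 = 1/5.
If it is in box 2 (prior 1/5): the host opened box 2, so this case is ruled out; weight (1/5)·0 = 0.
If it is in any of boxes 3, 4, and 5 (prior 1/5 each): the host would have opened box 1 instead, probability 0; weight (1/5)·0 = 0 each.
The weights sum to 1/5.
So P(the gold coin in box 5 | the host opened box 2) = 0 / (1/5) = 0.

0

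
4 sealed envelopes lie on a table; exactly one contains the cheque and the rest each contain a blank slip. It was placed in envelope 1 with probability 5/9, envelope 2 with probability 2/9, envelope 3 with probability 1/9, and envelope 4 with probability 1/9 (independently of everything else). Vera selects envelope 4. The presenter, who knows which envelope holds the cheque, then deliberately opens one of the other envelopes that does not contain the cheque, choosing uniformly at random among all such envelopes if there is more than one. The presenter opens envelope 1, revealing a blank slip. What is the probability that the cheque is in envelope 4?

2/11

Consider each possible location of the cheque in turn.
If it is in envelope 1 (prior 5/9): the presenter opened envelope 1, so this case is ruled out; weight (5/9)·0 = 0.
If it is in envelope 2 (prior 2/9): the presenter has 2 equally likely choices, so probability 1/2; weight (2/9)·(1/2) = 1/9.
If it is in envelope 3 (prior 1/9): the presenter has 2 equally likely choices, so probability 1/2; weight (1/9)·(1/2) = 1/18.
If it is in envelope 4 (prior 1/9): the presenter has 3 equally likely choices, so probability 1/3; weight (1/9)·(1/3) = 1/27.
The weights sum to 11/54.
So P(the cheque in envelope 4 | the presenter opened envelope 1) = (1/27) / (11/54) = 2/11.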